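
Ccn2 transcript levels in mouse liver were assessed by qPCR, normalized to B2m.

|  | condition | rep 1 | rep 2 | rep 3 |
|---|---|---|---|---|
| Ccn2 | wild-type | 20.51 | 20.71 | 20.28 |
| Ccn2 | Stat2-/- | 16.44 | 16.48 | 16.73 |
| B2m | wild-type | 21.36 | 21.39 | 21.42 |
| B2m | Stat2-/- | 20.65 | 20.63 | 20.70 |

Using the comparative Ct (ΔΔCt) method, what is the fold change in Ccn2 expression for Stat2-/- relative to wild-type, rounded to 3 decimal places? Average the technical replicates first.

Mean Ct: Ccn2 wild-type 20.500; Ccn2 Stat2-/- 16.550; B2m wild-type 21.390; B2m Stat2-/- 20.660
ΔCt(wild-type) = 20.500 − 21.390 = -0.890
ΔCt(Stat2-/-) = 16.550 − 20.660 = -4.110
ΔΔCt = -4.110 − (-0.890) = -3.220
Fold change = 2^(−(-3.220)) = 2^3.220 = 9.3179

9.318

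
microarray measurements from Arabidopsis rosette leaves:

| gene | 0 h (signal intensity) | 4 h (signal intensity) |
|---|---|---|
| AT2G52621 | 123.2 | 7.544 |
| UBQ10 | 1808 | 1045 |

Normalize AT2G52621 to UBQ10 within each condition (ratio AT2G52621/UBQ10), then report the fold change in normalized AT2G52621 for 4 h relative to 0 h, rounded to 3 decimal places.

0.106

AT2G52621/UBQ10 (0 h) = 123.2 / 1808 = 0.068142
AT2G52621/UBQ10 (4 h) = 7.544 / 1045 = 0.0072191
Fold change = 0.0072191 / 0.068142 = 0.1059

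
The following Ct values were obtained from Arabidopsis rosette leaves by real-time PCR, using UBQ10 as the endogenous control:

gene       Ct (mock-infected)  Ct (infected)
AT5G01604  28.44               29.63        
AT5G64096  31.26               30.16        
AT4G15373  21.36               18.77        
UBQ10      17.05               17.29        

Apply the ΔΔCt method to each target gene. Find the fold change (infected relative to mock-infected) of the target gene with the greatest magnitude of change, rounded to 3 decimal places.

7.111

AT5G01604: ΔΔCt = (29.63−17.29) − (28.44−17.05) = 12.34 − 11.39 = 0.95; fold change = 2^-0.95 = 0.518
AT5G64096: ΔΔCt = (30.16−17.29) − (31.26−17.05) = 12.87 − 14.21 = -1.34; fold change = 2^1.34 = 2.532
AT4G15373: ΔΔCt = (18.77−17.29) − (21.36−17.05) = 1.48 − 4.31 = -2.83; fold change = 2^2.83 = 7.111
AT4G15373 has the largest |ΔΔCt| = 2.83.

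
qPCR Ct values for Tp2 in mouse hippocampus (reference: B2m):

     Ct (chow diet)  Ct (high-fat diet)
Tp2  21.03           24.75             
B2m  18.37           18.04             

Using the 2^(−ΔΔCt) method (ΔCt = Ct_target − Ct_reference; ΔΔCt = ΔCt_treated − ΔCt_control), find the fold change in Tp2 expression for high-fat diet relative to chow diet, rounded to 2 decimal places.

0.06

ΔCt(chow diet) = 21.030 − 18.370 = 2.660
ΔCt(high-fat diet) = 24.750 − 18.040 = 6.710
ΔΔCt = 6.710 − 2.660 = 4.050
Fold change = 2^(−4.050) = 0.060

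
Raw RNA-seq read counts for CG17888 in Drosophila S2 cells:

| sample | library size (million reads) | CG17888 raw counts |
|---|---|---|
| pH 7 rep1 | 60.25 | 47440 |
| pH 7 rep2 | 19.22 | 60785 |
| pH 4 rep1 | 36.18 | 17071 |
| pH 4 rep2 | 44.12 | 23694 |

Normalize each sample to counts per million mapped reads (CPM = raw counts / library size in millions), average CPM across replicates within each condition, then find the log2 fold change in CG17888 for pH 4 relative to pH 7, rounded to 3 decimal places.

CPM(pH 7 rep1) = 47440 / 60.25 = 787.3859
CPM(pH 7 rep2) = 60785 / 19.22 = 3162.5911
CPM(pH 4 rep1) = 17071 / 36.18 = 471.8353
CPM(pH 4 rep2) = 23694 / 44.12 = 537.0354
mean CPM(pH 7) = 1974.9885; mean CPM(pH 4) = 504.4353
Fold change = 504.4353 / 1974.9885 = 0.25541
log2(0.25541) = -1.9691

-1.969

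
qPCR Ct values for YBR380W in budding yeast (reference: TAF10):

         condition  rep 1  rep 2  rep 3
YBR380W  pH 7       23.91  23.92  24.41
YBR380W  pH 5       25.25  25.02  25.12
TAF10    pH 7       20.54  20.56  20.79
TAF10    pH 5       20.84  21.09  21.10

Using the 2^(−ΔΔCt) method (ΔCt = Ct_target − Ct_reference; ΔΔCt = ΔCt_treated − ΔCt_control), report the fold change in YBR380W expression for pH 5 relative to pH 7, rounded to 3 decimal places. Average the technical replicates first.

0.629

Mean Ct: YBR380W pH 7 24.080; YBR380W pH 5 25.130; TAF10 pH 7 20.630; TAF10 pH 5 21.010
ΔCt(pH 7) = 24.080 − 20.630 = 3.450
ΔCt(pH 5) = 25.130 − 21.010 = 4.120
ΔΔCt = 4.120 − 3.450 = 0.670
Fold change = 2^(−0.670) = 0.6285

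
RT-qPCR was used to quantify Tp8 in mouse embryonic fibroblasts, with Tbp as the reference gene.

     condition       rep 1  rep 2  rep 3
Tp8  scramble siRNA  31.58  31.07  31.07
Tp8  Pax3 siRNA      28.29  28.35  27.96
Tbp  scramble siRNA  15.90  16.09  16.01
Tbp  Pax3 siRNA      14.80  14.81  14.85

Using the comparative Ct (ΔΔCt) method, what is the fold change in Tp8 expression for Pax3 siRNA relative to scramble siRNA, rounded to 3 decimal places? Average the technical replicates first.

Mean Ct: Tp8 scramble siRNA 31.240; Tp8 Pax3 siRNA 28.200; Tbp scramble siRNA 16.000; Tbp Pax3 siRNA 14.820
ΔCt(scramble siRNA) = 31.240 − 16.000 = 15.240
ΔCt(Pax3 siRNA) = 28.200 − 14.820 = 13.380
ΔΔCt = 13.380 − 15.240 = -1.860
Fold change = 2^(−(-1.860)) = 2^1.860 = 3.6301

3.630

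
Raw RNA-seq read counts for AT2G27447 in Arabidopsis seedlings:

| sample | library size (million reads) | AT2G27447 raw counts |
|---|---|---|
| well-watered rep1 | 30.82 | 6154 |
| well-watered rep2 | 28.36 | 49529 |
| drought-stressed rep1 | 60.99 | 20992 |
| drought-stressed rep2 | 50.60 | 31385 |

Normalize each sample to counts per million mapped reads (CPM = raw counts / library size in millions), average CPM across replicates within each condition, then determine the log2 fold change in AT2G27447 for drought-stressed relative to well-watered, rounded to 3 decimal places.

-1.013

CPM(well-watered rep1) = 6154 / 30.82 = 199.6755
CPM(well-watered rep2) = 49529 / 28.36 = 1746.4386
CPM(drought-stressed rep1) = 20992 / 60.99 = 344.1876
CPM(drought-stressed rep2) = 31385 / 50.60 = 620.2569
mean CPM(well-watered) = 973.0571; mean CPM(drought-stressed) = 482.2222
Fold change = 482.2222 / 973.0571 = 0.49557
log2(0.49557) = -1.0128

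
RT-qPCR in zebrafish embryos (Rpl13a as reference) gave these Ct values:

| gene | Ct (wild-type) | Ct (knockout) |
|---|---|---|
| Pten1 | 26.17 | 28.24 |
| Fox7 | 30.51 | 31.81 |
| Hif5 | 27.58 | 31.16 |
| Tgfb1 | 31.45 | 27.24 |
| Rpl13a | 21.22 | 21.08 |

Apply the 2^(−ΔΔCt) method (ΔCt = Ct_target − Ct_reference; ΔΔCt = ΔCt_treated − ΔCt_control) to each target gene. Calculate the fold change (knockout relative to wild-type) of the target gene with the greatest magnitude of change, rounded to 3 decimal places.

Pten1: ΔΔCt = (28.24−21.08) − (26.17−21.22) = 7.16 − 4.95 = 2.21; fold change = 2^-2.21 = 0.216
Fox7: ΔΔCt = (31.81−21.08) − (30.51−21.22) = 10.73 − 9.29 = 1.44; fold change = 2^-1.44 = 0.369
Hif5: ΔΔCt = (31.16−21.08) − (27.58−21.22) = 10.08 − 6.36 = 3.72; fold change = 2^-3.72 = 0.076
Tgfb1: ΔΔCt = (27.24−21.08) − (31.45−21.22) = 6.16 − 10.23 = -4.07; fold change = 2^4.07 = 16.795
Tgfb1 has the largest |ΔΔCt| = 4.07.

16.795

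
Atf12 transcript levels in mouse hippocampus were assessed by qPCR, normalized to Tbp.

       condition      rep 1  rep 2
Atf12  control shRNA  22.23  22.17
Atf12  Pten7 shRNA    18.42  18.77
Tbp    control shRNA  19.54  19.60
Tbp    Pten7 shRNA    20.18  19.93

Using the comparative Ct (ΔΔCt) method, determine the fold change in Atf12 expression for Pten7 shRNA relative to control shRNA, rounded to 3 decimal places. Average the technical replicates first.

17.030

Mean Ct: Atf12 control shRNA 22.200; Atf12 Pten7 shRNA 18.595; Tbp control shRNA 19.570; Tbp Pten7 shRNA 20.055
ΔCt(control shRNA) = 22.200 − 19.570 = 2.630
ΔCt(Pten7 shRNA) = 18.595 − 20.055 = -1.460
ΔΔCt = -1.460 − 2.630 = -4.090
Fold change = 2^(−(-4.090)) = 2^4.090 = 17.0299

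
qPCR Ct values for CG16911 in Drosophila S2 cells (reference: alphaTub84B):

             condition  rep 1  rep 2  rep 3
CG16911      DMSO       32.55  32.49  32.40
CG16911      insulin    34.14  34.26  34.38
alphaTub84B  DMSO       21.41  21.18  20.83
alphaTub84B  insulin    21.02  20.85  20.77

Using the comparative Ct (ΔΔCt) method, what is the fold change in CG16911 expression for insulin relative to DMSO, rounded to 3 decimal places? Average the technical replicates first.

0.243

Mean Ct: CG16911 DMSO 32.480; CG16911 insulin 34.260; alphaTub84B DMSO 21.140; alphaTub84B insulin 20.880
ΔCt(DMSO) = 32.480 − 21.140 = 11.340
ΔCt(insulin) = 34.260 − 20.880 = 13.380
ΔΔCt = 13.380 − 11.340 = 2.040
Fold change = 2^(−2.040) = 0.2432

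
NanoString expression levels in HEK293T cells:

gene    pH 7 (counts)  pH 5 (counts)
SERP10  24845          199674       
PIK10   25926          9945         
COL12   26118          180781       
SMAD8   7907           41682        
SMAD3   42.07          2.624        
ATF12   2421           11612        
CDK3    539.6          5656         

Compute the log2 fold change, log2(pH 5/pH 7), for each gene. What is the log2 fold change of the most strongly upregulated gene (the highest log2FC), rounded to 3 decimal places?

log2(199674/24845) = 3.007  (SERP10)
log2(9945/25926) = -1.382  (PIK10)
log2(180781/26118) = 2.791  (COL12)
log2(41682/7907) = 2.398  (SMAD8)
log2(2.624/42.07) = -4.003  (SMAD3)
log2(11612/2421) = 2.262  (ATF12)
log2(5656/539.6) = 3.390  (CDK3)
CDK3 is most strongly upregulated.

3.390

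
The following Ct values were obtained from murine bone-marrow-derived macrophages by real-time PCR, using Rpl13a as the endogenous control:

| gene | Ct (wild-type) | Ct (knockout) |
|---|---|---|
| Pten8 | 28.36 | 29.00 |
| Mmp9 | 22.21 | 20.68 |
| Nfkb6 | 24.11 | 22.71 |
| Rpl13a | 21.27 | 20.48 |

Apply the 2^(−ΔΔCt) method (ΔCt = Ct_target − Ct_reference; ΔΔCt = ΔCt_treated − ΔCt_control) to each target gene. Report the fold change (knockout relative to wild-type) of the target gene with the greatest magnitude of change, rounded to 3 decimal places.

0.371

Pten8: ΔΔCt = (29.00−20.48) − (28.36−21.27) = 8.52 − 7.09 = 1.43; fold change = 2^-1.43 = 0.371
Mmp9: ΔΔCt = (20.68−20.48) − (22.21−21.27) = 0.20 − 0.94 = -0.74; fold change = 2^0.74 = 1.670
Nfkb6: ΔΔCt = (22.71−20.48) − (24.11−21.27) = 2.23 − 2.84 = -0.61; fold change = 2^0.61 = 1.526
Pten8 has the largest |ΔΔCt| = 1.43.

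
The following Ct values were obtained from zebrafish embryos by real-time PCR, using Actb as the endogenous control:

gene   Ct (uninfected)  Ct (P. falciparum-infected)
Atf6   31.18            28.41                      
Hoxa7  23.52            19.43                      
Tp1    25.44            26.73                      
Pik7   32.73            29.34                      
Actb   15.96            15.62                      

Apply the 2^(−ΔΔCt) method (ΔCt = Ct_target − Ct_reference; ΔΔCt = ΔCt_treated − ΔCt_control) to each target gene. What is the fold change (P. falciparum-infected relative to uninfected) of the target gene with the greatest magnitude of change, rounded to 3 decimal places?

13.454

Atf6: ΔΔCt = (28.41−15.62) − (31.18−15.96) = 12.79 − 15.22 = -2.43; fold change = 2^2.43 = 5.389
Hoxa7: ΔΔCt = (19.43−15.62) − (23.52−15.96) = 3.81 − 7.56 = -3.75; fold change = 2^3.75 = 13.454
Tp1: ΔΔCt = (26.73−15.62) − (25.44−15.96) = 11.11 − 9.48 = 1.63; fold change = 2^-1.63 = 0.323
Pik7: ΔΔCt = (29.34−15.62) − (32.73−15.96) = 13.72 − 16.77 = -3.05; fold change = 2^3.05 = 8.282
Hoxa7 has the largest |ΔΔCt| = 3.75.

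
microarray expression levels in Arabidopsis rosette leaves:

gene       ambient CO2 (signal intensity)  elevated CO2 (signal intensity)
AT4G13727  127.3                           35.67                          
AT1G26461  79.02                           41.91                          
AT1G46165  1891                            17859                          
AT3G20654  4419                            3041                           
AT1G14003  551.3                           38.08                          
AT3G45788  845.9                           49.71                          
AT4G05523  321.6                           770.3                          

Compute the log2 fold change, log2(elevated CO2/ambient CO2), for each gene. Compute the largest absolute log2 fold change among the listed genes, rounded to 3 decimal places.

4.089

log2(35.67/127.3) = -1.835  (AT4G13727)
log2(41.91/79.02) = -0.915  (AT1G26461)
log2(17859/1891) = 3.239  (AT1G46165)
log2(3041/4419) = -0.539  (AT3G20654)
log2(38.08/551.3) = -3.856  (AT1G14003)
log2(49.71/845.9) = -4.089  (AT3G45788)
log2(770.3/321.6) = 1.260  (AT4G05523)
The largest magnitude belongs to AT3G45788.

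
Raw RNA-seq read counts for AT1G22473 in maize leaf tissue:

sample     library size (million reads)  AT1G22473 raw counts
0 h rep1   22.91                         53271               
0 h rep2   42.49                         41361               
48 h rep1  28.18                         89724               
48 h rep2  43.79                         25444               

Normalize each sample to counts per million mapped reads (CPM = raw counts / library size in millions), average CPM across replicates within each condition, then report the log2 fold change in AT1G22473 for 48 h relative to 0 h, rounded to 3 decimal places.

CPM(0 h rep1) = 53271 / 22.91 = 2325.2292
CPM(0 h rep2) = 41361 / 42.49 = 973.4290
CPM(48 h rep1) = 89724 / 28.18 = 3183.9603
CPM(48 h rep2) = 25444 / 43.79 = 581.0459
mean CPM(0 h) = 1649.3291; mean CPM(48 h) = 1882.5031
Fold change = 1882.5031 / 1649.3291 = 1.14138
log2(1.14138) = 0.1908

0.191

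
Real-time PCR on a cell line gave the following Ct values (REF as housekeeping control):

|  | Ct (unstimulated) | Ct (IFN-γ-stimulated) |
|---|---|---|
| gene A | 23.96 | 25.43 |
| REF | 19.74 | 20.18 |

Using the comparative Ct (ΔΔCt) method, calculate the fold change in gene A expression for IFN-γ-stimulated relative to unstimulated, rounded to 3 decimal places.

0.490

ΔCt(unstimulated) = 23.960 − 19.740 = 4.220
ΔCt(IFN-γ-stimulated) = 25.430 − 20.180 = 5.250
ΔΔCt = 5.250 − 4.220 = 1.030
Fold change = 2^(−1.030) = 0.4897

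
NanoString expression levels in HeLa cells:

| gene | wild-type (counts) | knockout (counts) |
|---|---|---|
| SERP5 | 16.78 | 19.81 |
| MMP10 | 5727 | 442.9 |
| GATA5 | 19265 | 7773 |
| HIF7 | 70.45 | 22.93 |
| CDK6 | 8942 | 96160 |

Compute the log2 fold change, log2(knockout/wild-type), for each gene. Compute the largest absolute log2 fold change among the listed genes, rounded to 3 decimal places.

log2(19.81/16.78) = 0.239  (SERP5)
log2(442.9/5727) = -3.693  (MMP10)
log2(7773/19265) = -1.309  (GATA5)
log2(22.93/70.45) = -1.619  (HIF7)
log2(96160/8942) = 3.427  (CDK6)
The largest magnitude belongs to MMP10.

3.693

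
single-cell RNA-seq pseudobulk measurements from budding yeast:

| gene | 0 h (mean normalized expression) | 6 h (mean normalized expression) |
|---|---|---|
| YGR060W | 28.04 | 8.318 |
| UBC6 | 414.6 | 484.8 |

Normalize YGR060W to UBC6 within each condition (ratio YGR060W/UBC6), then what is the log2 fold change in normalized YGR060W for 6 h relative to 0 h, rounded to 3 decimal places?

-1.979

YGR060W/UBC6 (0 h) = 28.04 / 414.6 = 0.067631
YGR060W/UBC6 (6 h) = 8.318 / 484.8 = 0.017158
Fold change = 0.017158 / 0.067631 = 0.2537
log2(0.2537) = -1.9788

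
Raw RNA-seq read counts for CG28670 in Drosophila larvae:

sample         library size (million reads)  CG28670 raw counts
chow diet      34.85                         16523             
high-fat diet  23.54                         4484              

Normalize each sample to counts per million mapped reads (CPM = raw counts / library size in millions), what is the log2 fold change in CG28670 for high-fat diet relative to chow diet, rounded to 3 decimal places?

CPM(chow diet) = 16523 / 34.85 = 474.1176
CPM(high-fat diet) = 4484 / 23.54 = 190.4843
Fold change = 190.4843 / 474.1176 = 0.40177
log2(0.40177) = -1.3156

-1.316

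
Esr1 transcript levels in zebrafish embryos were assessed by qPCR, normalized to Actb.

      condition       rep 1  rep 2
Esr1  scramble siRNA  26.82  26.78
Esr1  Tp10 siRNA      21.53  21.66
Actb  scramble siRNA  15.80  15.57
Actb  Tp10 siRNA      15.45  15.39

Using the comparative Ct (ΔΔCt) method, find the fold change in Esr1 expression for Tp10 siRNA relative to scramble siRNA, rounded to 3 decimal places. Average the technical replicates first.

Mean Ct: Esr1 scramble siRNA 26.800; Esr1 Tp10 siRNA 21.595; Actb scramble siRNA 15.685; Actb Tp10 siRNA 15.420
ΔCt(scramble siRNA) = 26.800 − 15.685 = 11.115
ΔCt(Tp10 siRNA) = 21.595 − 15.420 = 6.175
ΔΔCt = 6.175 − 11.115 = -4.940
Fold change = 2^(−(-4.940)) = 2^4.940 = 30.6965

30.696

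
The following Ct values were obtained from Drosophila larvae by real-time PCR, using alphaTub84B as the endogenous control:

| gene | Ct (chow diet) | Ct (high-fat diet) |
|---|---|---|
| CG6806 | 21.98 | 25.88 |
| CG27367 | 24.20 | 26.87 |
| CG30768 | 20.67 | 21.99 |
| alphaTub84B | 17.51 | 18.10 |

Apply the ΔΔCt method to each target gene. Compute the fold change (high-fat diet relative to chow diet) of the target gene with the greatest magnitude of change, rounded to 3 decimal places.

CG6806: ΔΔCt = (25.88−18.10) − (21.98−17.51) = 7.78 − 4.47 = 3.31; fold change = 2^-3.31 = 0.101
CG27367: ΔΔCt = (26.87−18.10) − (24.20−17.51) = 8.77 − 6.69 = 2.08; fold change = 2^-2.08 = 0.237
CG30768: ΔΔCt = (21.99−18.10) − (20.67−17.51) = 3.89 − 3.16 = 0.73; fold change = 2^-0.73 = 0.603
CG6806 has the largest |ΔΔCt| = 3.31.

0.101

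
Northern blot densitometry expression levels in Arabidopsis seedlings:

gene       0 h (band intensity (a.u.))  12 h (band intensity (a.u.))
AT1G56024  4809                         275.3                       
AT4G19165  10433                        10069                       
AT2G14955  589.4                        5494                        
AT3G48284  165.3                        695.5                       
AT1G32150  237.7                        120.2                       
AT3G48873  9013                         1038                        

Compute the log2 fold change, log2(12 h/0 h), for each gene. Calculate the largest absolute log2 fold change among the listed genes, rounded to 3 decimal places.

log2(275.3/4809) = -4.127  (AT1G56024)
log2(10069/10433) = -0.051  (AT4G19165)
log2(5494/589.4) = 3.221  (AT2G14955)
log2(695.5/165.3) = 2.073  (AT3G48284)
log2(120.2/237.7) = -0.984  (AT1G32150)
log2(1038/9013) = -3.118  (AT3G48873)
The largest magnitude belongs to AT1G56024.

4.127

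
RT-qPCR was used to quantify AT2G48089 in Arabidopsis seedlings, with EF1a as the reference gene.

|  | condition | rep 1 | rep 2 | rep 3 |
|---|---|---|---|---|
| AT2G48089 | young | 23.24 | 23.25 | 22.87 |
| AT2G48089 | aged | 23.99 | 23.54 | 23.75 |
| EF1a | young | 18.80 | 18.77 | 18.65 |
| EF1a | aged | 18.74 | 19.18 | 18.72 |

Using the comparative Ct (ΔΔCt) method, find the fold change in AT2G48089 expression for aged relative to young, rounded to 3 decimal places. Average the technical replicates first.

Mean Ct: AT2G48089 young 23.120; AT2G48089 aged 23.760; EF1a young 18.740; EF1a aged 18.880
ΔCt(young) = 23.120 − 18.740 = 4.380
ΔCt(aged) = 23.760 − 18.880 = 4.880
ΔΔCt = 4.880 − 4.380 = 0.500
Fold change = 2^(−0.500) = 0.7071

0.707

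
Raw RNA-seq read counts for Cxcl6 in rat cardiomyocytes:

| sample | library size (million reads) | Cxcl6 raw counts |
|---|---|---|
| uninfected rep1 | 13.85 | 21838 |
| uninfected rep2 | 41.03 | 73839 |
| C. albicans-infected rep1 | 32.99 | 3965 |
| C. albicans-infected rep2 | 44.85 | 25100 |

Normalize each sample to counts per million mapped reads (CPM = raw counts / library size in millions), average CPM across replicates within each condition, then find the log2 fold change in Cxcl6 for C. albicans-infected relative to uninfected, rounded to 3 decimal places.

-2.312

CPM(uninfected rep1) = 21838 / 13.85 = 1576.7509
CPM(uninfected rep2) = 73839 / 41.03 = 1799.6344
CPM(C. albicans-infected rep1) = 3965 / 32.99 = 120.1879
CPM(C. albicans-infected rep2) = 25100 / 44.85 = 559.6433
mean CPM(uninfected) = 1688.1927; mean CPM(C. albicans-infected) = 339.9156
Fold change = 339.9156 / 1688.1927 = 0.20135
log2(0.20135) = -2.3122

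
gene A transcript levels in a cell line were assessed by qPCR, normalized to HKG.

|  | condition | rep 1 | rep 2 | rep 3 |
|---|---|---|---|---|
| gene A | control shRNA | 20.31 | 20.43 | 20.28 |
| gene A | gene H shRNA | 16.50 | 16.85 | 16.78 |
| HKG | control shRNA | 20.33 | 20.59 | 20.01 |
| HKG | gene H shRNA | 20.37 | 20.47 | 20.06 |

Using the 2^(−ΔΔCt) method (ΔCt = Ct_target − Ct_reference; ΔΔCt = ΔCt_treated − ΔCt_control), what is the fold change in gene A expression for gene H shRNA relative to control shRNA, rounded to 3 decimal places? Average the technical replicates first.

12.295

Mean Ct: gene A control shRNA 20.340; gene A gene H shRNA 16.710; HKG control shRNA 20.310; HKG gene H shRNA 20.300
ΔCt(control shRNA) = 20.340 − 20.310 = 0.030
ΔCt(gene H shRNA) = 16.710 − 20.300 = -3.590
ΔΔCt = -3.590 − 0.030 = -3.620
Fold change = 2^(−(-3.620)) = 2^3.620 = 12.2950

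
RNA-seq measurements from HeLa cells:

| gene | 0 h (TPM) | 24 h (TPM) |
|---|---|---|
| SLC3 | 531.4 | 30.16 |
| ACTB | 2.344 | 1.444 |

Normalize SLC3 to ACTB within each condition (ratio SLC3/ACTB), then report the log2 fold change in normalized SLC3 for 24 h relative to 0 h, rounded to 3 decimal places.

-3.440

SLC3/ACTB (0 h) = 531.4 / 2.344 = 226.71
SLC3/ACTB (24 h) = 30.16 / 1.444 = 20.886
Fold change = 20.886 / 226.71 = 0.0921
log2(0.0921) = -3.4402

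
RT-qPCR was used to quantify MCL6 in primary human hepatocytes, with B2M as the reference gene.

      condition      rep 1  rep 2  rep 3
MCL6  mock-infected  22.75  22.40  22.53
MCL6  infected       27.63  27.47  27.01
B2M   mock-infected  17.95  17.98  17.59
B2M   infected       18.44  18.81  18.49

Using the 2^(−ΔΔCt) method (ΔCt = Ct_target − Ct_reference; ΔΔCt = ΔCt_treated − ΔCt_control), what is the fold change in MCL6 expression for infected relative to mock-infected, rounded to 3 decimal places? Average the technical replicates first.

0.060

Mean Ct: MCL6 mock-infected 22.560; MCL6 infected 27.370; B2M mock-infected 17.840; B2M infected 18.580
ΔCt(mock-infected) = 22.560 − 17.840 = 4.720
ΔCt(infected) = 27.370 − 18.580 = 8.790
ΔΔCt = 8.790 − 4.720 = 4.070
Fold change = 2^(−4.070) = 0.0595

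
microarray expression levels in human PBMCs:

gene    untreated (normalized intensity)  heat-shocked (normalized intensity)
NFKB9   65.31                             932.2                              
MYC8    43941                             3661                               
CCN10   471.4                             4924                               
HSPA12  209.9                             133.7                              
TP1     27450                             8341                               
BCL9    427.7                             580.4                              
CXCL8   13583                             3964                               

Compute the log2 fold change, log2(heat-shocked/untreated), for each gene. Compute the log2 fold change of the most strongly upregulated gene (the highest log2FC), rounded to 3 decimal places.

3.835

log2(932.2/65.31) = 3.835  (NFKB9)
log2(3661/43941) = -3.585  (MYC8)
log2(4924/471.4) = 3.385  (CCN10)
log2(133.7/209.9) = -0.651  (HSPA12)
log2(8341/27450) = -1.719  (TP1)
log2(580.4/427.7) = 0.440  (BCL9)
log2(3964/13583) = -1.777  (CXCL8)
NFKB9 is most strongly upregulated.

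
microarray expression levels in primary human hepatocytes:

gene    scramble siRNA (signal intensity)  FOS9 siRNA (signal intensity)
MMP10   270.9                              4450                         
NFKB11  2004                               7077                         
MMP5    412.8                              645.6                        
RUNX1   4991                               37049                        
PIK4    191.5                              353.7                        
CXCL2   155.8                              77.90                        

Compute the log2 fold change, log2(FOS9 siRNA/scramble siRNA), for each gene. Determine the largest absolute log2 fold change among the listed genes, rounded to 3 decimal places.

log2(4450/270.9) = 4.038  (MMP10)
log2(7077/2004) = 1.820  (NFKB11)
log2(645.6/412.8) = 0.645  (MMP5)
log2(37049/4991) = 2.892  (RUNX1)
log2(353.7/191.5) = 0.885  (PIK4)
log2(77.90/155.8) = -1.000  (CXCL2)
The largest magnitude belongs to MMP10.

4.038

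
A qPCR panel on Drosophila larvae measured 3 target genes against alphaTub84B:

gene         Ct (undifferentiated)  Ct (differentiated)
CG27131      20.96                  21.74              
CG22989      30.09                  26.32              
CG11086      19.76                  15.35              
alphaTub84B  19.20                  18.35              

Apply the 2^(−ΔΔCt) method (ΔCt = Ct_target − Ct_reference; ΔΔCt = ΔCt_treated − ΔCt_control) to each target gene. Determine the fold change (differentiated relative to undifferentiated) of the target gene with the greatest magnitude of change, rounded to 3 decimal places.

CG27131: ΔΔCt = (21.74−18.35) − (20.96−19.20) = 3.39 − 1.76 = 1.63; fold change = 2^-1.63 = 0.323
CG22989: ΔΔCt = (26.32−18.35) − (30.09−19.20) = 7.97 − 10.89 = -2.92; fold change = 2^2.92 = 7.568
CG11086: ΔΔCt = (15.35−18.35) − (19.76−19.20) = -3.00 − 0.56 = -3.56; fold change = 2^3.56 = 11.794
CG11086 has the largest |ΔΔCt| = 3.56.

11.794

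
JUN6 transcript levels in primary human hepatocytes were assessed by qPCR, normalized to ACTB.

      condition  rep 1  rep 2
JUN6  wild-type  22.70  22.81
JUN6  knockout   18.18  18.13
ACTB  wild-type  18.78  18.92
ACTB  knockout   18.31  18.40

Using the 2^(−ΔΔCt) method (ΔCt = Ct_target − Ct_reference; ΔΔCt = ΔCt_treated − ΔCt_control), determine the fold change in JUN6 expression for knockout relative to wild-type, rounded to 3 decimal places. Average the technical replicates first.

Mean Ct: JUN6 wild-type 22.755; JUN6 knockout 18.155; ACTB wild-type 18.850; ACTB knockout 18.355
ΔCt(wild-type) = 22.755 − 18.850 = 3.905
ΔCt(knockout) = 18.155 − 18.355 = -0.200
ΔΔCt = -0.200 − 3.905 = -4.105
Fold change = 2^(−(-4.105)) = 2^4.105 = 17.2079

17.208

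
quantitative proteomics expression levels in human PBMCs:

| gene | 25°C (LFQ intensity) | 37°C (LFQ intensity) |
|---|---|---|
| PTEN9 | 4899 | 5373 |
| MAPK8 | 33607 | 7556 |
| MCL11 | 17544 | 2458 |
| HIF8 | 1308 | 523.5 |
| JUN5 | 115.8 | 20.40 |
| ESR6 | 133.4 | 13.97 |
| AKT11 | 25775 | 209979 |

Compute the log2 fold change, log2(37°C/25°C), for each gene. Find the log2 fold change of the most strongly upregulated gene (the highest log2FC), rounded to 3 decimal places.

3.026

log2(5373/4899) = 0.133  (PTEN9)
log2(7556/33607) = -2.153  (MAPK8)
log2(2458/17544) = -2.835  (MCL11)
log2(523.5/1308) = -1.321  (HIF8)
log2(20.40/115.8) = -2.505  (JUN5)
log2(13.97/133.4) = -3.255  (ESR6)
log2(209979/25775) = 3.026  (AKT11)
AKT11 is most strongly upregulated.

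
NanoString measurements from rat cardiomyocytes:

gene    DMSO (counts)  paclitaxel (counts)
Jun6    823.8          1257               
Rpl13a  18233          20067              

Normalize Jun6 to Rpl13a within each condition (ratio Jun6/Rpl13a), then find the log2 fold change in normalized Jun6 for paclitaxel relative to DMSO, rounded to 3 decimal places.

Jun6/Rpl13a (DMSO) = 823.8 / 18233 = 0.045182
Jun6/Rpl13a (paclitaxel) = 1257 / 20067 = 0.06264
Fold change = 0.06264 / 0.045182 = 1.3864
log2(1.3864) = 0.4713

0.471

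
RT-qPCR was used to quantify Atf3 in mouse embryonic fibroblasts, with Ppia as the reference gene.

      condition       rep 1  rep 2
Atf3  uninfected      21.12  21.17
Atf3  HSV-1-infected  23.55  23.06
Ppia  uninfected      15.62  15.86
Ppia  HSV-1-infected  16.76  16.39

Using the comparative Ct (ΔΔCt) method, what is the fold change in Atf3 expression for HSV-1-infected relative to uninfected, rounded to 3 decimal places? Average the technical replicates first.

Mean Ct: Atf3 uninfected 21.145; Atf3 HSV-1-infected 23.305; Ppia uninfected 15.740; Ppia HSV-1-infected 16.575
ΔCt(uninfected) = 21.145 − 15.740 = 5.405
ΔCt(HSV-1-infected) = 23.305 − 16.575 = 6.730
ΔΔCt = 6.730 − 5.405 = 1.325
Fold change = 2^(−1.325) = 0.3991

0.399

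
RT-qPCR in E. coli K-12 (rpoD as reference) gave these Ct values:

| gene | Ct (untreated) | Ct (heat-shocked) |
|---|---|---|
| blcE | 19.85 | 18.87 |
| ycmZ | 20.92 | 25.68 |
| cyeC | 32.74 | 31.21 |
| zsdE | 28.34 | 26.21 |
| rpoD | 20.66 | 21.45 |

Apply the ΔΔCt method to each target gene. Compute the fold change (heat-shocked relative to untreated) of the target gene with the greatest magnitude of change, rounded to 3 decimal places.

0.064

blcE: ΔΔCt = (18.87−21.45) − (19.85−20.66) = -2.58 − (-0.81) = -1.77; fold change = 2^1.77 = 3.411
ycmZ: ΔΔCt = (25.68−21.45) − (20.92−20.66) = 4.23 − 0.26 = 3.97; fold change = 2^-3.97 = 0.064
cyeC: ΔΔCt = (31.21−21.45) − (32.74−20.66) = 9.76 − 12.08 = -2.32; fold change = 2^2.32 = 4.993
zsdE: ΔΔCt = (26.21−21.45) − (28.34−20.66) = 4.76 − 7.68 = -2.92; fold change = 2^2.92 = 7.568
ycmZ has the largest |ΔΔCt| = 3.97.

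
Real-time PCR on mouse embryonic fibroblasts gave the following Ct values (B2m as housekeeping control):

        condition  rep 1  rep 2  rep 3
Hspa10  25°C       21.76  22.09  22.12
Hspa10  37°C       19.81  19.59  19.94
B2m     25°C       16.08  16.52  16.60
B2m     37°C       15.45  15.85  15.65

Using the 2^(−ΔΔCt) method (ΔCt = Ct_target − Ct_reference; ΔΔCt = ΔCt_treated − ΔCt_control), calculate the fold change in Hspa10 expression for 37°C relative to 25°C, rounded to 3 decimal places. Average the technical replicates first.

2.751

Mean Ct: Hspa10 25°C 21.990; Hspa10 37°C 19.780; B2m 25°C 16.400; B2m 37°C 15.650
ΔCt(25°C) = 21.990 − 16.400 = 5.590
ΔCt(37°C) = 19.780 − 15.650 = 4.130
ΔΔCt = 4.130 − 5.590 = -1.460
Fold change = 2^(−(-1.460)) = 2^1.460 = 2.7511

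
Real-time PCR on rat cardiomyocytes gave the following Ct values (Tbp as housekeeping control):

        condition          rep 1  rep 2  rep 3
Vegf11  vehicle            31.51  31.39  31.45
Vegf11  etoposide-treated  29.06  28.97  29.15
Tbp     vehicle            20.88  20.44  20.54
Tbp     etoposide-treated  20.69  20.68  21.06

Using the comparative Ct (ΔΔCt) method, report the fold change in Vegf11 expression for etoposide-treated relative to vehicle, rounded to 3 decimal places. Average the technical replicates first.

Mean Ct: Vegf11 vehicle 31.450; Vegf11 etoposide-treated 29.060; Tbp vehicle 20.620; Tbp etoposide-treated 20.810
ΔCt(vehicle) = 31.450 − 20.620 = 10.830
ΔCt(etoposide-treated) = 29.060 − 20.810 = 8.250
ΔΔCt = 8.250 − 10.830 = -2.580
Fold change = 2^(−(-2.580)) = 2^2.580 = 5.9794

5.979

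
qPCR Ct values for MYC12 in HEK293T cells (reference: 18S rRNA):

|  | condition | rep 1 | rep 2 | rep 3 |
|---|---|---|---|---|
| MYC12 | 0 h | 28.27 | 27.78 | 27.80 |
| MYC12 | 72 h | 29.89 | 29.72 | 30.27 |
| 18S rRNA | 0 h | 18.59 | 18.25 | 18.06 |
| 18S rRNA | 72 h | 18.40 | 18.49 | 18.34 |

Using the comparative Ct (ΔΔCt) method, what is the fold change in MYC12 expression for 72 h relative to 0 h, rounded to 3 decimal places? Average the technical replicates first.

Mean Ct: MYC12 0 h 27.950; MYC12 72 h 29.960; 18S rRNA 0 h 18.300; 18S rRNA 72 h 18.410
ΔCt(0 h) = 27.950 − 18.300 = 9.650
ΔCt(72 h) = 29.960 − 18.410 = 11.550
ΔΔCt = 11.550 − 9.650 = 1.900
Fold change = 2^(−1.900) = 0.2679

0.268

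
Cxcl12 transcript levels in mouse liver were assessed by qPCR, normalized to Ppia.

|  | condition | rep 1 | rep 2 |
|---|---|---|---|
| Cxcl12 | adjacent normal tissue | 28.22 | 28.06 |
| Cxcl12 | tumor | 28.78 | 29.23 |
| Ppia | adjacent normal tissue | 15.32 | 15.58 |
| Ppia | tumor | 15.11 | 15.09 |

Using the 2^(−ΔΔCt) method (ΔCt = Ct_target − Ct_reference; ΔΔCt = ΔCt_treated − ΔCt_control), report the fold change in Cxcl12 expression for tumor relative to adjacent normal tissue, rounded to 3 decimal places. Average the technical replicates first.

Mean Ct: Cxcl12 adjacent normal tissue 28.140; Cxcl12 tumor 29.005; Ppia adjacent normal tissue 15.450; Ppia tumor 15.100
ΔCt(adjacent normal tissue) = 28.140 − 15.450 = 12.690
ΔCt(tumor) = 29.005 − 15.100 = 13.905
ΔΔCt = 13.905 − 12.690 = 1.215
Fold change = 2^(−1.215) = 0.4308

0.431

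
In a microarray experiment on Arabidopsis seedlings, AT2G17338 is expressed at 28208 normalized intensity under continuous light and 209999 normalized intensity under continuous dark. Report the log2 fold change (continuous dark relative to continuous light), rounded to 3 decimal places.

Fold change = 209999 / 28208 = 7.4447
log2(7.4447) = 2.8962

2.896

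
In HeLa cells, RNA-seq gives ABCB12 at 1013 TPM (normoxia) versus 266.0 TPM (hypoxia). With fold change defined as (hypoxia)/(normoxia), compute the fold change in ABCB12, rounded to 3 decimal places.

0.263

Fold change = 266.0 / 1013 = 0.2626
ABCB12 is downregulated.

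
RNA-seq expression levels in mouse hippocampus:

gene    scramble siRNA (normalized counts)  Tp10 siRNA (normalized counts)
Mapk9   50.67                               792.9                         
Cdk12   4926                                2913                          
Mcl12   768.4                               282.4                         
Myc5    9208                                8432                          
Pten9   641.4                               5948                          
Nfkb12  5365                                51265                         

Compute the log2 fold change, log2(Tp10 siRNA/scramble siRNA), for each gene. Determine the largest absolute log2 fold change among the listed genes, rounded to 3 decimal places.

log2(792.9/50.67) = 3.968  (Mapk9)
log2(2913/4926) = -0.758  (Cdk12)
log2(282.4/768.4) = -1.444  (Mcl12)
log2(8432/9208) = -0.127  (Myc5)
log2(5948/641.4) = 3.213  (Pten9)
log2(51265/5365) = 3.256  (Nfkb12)
The largest magnitude belongs to Mapk9.

3.968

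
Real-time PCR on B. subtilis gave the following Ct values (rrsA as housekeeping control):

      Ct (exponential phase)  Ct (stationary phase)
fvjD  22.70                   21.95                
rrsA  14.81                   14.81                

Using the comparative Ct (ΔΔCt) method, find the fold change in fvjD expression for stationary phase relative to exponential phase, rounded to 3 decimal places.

1.682

ΔCt(exponential phase) = 22.700 − 14.810 = 7.890
ΔCt(stationary phase) = 21.950 − 14.810 = 7.140
ΔΔCt = 7.140 − 7.890 = -0.750
Fold change = 2^(−(-0.750)) = 2^0.750 = 1.6818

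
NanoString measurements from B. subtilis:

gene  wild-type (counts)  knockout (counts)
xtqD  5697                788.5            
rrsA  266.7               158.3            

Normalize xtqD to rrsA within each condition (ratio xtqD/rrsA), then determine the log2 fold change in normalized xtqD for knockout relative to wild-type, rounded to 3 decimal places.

xtqD/rrsA (wild-type) = 5697 / 266.7 = 21.361
xtqD/rrsA (knockout) = 788.5 / 158.3 = 4.981
Fold change = 4.981 / 21.361 = 0.2332
log2(0.2332) = -2.1005

-2.100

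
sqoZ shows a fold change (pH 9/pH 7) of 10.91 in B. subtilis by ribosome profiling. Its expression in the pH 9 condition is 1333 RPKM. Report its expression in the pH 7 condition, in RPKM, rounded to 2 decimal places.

pH 7 expression = 1333 / 10.91 = 122.18

122.18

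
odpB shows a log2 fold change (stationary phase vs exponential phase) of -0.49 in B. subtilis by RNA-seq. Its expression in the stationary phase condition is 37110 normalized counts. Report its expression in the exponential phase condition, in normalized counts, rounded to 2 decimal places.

52118.95

Fold change = 2^(-0.49) = 0.7120
exponential phase expression = 37110 / 0.7120 = 52118.95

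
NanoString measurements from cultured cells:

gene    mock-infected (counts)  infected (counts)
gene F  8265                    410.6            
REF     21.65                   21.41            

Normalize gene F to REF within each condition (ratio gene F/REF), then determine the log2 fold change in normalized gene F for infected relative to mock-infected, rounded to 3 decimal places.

-4.315

gene F/REF (mock-infected) = 8265 / 21.65 = 381.76
gene F/REF (infected) = 410.6 / 21.41 = 19.178
Fold change = 19.178 / 381.76 = 0.0502
log2(0.0502) = -4.3151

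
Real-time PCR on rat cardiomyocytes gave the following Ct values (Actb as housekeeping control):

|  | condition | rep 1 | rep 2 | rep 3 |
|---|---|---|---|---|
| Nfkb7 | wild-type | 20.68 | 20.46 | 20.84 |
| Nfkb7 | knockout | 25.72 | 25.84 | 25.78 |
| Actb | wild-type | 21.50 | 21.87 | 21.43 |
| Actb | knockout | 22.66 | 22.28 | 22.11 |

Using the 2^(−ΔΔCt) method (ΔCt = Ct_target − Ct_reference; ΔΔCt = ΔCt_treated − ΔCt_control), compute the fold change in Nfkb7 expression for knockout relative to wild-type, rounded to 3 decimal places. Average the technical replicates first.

0.048

Mean Ct: Nfkb7 wild-type 20.660; Nfkb7 knockout 25.780; Actb wild-type 21.600; Actb knockout 22.350
ΔCt(wild-type) = 20.660 − 21.600 = -0.940
ΔCt(knockout) = 25.780 − 22.350 = 3.430
ΔΔCt = 3.430 − (-0.940) = 4.370
Fold change = 2^(−4.370) = 0.0484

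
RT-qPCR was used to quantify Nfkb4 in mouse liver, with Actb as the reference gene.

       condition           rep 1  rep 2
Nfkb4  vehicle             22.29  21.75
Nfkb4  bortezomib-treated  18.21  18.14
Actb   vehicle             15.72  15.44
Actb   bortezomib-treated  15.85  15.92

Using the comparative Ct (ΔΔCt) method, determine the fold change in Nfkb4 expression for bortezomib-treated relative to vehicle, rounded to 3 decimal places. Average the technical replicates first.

Mean Ct: Nfkb4 vehicle 22.020; Nfkb4 bortezomib-treated 18.175; Actb vehicle 15.580; Actb bortezomib-treated 15.885
ΔCt(vehicle) = 22.020 − 15.580 = 6.440
ΔCt(bortezomib-treated) = 18.175 − 15.885 = 2.290
ΔΔCt = 2.290 − 6.440 = -4.150
Fold change = 2^(−(-4.150)) = 2^4.150 = 17.7531

17.753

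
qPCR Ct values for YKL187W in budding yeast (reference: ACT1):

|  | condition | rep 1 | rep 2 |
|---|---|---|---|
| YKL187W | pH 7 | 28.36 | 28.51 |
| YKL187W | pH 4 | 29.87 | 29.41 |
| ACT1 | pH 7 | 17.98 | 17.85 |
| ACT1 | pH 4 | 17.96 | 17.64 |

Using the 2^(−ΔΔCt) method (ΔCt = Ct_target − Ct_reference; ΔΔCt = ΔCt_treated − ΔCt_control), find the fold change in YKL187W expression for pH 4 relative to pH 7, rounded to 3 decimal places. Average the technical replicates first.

0.401

Mean Ct: YKL187W pH 7 28.435; YKL187W pH 4 29.640; ACT1 pH 7 17.915; ACT1 pH 4 17.800
ΔCt(pH 7) = 28.435 − 17.915 = 10.520
ΔCt(pH 4) = 29.640 − 17.800 = 11.840
ΔΔCt = 11.840 − 10.520 = 1.320
Fold change = 2^(−1.320) = 0.4005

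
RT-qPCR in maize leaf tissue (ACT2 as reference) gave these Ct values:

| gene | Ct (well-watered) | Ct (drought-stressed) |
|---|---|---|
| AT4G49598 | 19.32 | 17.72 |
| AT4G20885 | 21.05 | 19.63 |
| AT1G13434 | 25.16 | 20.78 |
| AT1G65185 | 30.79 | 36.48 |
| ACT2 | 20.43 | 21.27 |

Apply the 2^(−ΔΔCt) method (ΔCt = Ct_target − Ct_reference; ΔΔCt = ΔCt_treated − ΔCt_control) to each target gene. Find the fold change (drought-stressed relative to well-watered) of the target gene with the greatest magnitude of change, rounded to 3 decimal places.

37.271

AT4G49598: ΔΔCt = (17.72−21.27) − (19.32−20.43) = -3.55 − (-1.11) = -2.44; fold change = 2^2.44 = 5.426
AT4G20885: ΔΔCt = (19.63−21.27) − (21.05−20.43) = -1.64 − 0.62 = -2.26; fold change = 2^2.26 = 4.790
AT1G13434: ΔΔCt = (20.78−21.27) − (25.16−20.43) = -0.49 − 4.73 = -5.22; fold change = 2^5.22 = 37.271
AT1G65185: ΔΔCt = (36.48−21.27) − (30.79−20.43) = 15.21 − 10.36 = 4.85; fold change = 2^-4.85 = 0.035
AT1G13434 has the largest |ΔΔCt| = 5.22.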